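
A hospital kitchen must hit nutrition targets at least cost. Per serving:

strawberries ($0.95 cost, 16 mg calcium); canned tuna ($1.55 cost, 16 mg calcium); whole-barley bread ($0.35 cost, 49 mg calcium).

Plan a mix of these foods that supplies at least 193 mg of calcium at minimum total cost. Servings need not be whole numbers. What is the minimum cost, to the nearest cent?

$1.38

Cost per mg of calcium: whole-barley bread $0.0071, strawberries $0.0594, canned tuna $0.0969.
With no serving limits, use only whole-barley bread: 193 mg / 49 mg = 3.939 servings × $0.35 = $1.38.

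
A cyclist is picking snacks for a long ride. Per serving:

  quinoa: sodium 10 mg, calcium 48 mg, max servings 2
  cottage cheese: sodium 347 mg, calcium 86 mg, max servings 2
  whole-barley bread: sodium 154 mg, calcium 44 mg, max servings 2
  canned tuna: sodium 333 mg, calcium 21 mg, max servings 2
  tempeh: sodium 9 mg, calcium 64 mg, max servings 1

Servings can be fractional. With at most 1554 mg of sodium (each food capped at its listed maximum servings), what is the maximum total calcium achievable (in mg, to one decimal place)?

Calcium per mg sodium: tempeh 7.111, quinoa 4.8, whole-barley bread 0.2857, cottage cheese 0.2478, canned tuna 0.06306.
Take 1 serving of tempeh: uses 9 mg sodium, +64.0 mg calcium (running total 64.0 mg).
Take 2 servings of quinoa: uses 20 mg sodium, +96.0 mg calcium (running total 160.0 mg).
Take 2 servings of whole-barley bread: uses 308 mg sodium, +88.0 mg calcium (running total 248.0 mg).
Take 2 servings of cottage cheese: uses 694 mg sodium, +172.0 mg calcium (running total 420.0 mg).
Take 1.571 servings of canned tuna: uses 523 mg sodium, +33.0 mg calcium (running total 453.0 mg).
Greedy by best ratio exhausts the sodium allowance optimally: 453.0 mg.

453.0 mg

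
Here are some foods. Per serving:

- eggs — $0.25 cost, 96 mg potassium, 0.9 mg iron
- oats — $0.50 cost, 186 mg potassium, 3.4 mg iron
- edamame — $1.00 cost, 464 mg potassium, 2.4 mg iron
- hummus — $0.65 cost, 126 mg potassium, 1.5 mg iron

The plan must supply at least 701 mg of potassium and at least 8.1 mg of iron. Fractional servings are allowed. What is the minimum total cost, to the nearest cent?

This is a tiny linear program; its minimum lies at a vertex of the feasible set. List the vertices and price them.
eggs only: max(701/96, 8.1/0.9) = 9 servings → $2.25.
oats only: max(701/186, 8.1/3.4) = 3.769 servings → $1.88.
edamame only: max(701/464, 8.1/2.4) = 3.375 servings → $3.38.
hummus only: max(701/126, 8.1/1.5) = 5.563 servings → $3.62.
eggs + oats with both tight: 5.514 servings and 0.9226 servings → $1.84.
eggs + edamame: the both-tight solution has a negative serving — not a feasible corner.
eggs + hummus with both tight: 1.01 servings and 4.794 servings → $3.37.
oats + edamame with both tight: 1.835 servings and 0.7751 servings → $1.69.
oats + hummus with both targets exact would need a negative amount; discard.
edamame + hummus with both tight: 0.07851 servings and 5.274 servings → $3.51.
So the least-cost plan costs $1.69.

$1.69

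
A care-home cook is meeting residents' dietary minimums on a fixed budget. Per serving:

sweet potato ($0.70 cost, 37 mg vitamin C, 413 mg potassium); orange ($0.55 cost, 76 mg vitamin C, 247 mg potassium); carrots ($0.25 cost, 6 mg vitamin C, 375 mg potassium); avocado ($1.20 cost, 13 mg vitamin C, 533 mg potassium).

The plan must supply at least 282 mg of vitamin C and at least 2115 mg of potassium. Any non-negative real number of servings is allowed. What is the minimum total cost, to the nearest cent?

sweet potato only: max(282/37, 2115/413) = 7.622 servings → $5.34.
orange only: max(282/76, 2115/247) = 8.563 servings → $4.71.
carrots only: max(282/6, 2115/375) = 47 servings → $11.75.
avocado only: max(282/13, 2115/533) = 21.69 servings → $26.03.
sweet potato + orange with both tight: 4.094 servings and 1.717 servings → $3.81.
sweet potato + carrots: intersection lies outside the first quadrant.
sweet potato + avocado with both targets exact would need a negative amount; discard.
orange + carrots with both tight: 3.444 servings and 3.371 servings → $2.74.
orange + avocado with both tight: 3.293 servings and 2.442 servings → $4.74.
carrots + avocado: the both-tight solution has a negative serving — not a feasible corner.
The minimum over all feasible corners is $2.74.

$2.74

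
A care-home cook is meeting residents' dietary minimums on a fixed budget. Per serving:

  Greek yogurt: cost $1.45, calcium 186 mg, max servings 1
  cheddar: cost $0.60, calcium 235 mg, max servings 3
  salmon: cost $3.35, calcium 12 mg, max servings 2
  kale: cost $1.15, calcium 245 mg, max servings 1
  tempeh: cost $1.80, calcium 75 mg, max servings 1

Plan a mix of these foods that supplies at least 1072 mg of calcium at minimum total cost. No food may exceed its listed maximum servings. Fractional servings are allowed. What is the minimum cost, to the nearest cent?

$3.90

Cost per mg of calcium: cheddar $0.0026, kale $0.0047, Greek yogurt $0.0078, tempeh $0.0240, salmon $0.2792.
Take 3 servings of cheddar: +705.0 mg calcium for $1.80 (total $1.80, still need 367.0 mg).
Take 1 serving of kale: +245.0 mg calcium for $1.15 (total $2.95, still need 122.0 mg).
Take 0.6559 servings of Greek yogurt: +122.0 mg calcium for $0.95 (total $3.90, still need 0.0 mg).
Filling from the cheapest source first is optimal under one linear minimum: $3.90.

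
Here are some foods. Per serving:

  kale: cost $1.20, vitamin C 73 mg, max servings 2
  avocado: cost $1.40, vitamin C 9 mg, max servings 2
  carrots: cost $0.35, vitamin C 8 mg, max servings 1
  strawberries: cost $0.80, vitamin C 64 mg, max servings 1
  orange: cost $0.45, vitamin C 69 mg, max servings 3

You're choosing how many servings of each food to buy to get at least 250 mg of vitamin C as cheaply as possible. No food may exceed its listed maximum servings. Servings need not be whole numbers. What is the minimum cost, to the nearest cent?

Cost per mg of vitamin C: orange $0.0065, strawberries $0.0125, kale $0.0164, carrots $0.0437, avocado $0.1556.
Take 3 servings of orange: +207.0 mg vitamin C for $1.35 (total $1.35, still need 43.0 mg).
Take 0.6719 servings of strawberries: +43.0 mg vitamin C for $0.54 (total $1.89, still need 0.0 mg).
Filling from the cheapest source first is optimal under one linear minimum: $1.89.

$1.89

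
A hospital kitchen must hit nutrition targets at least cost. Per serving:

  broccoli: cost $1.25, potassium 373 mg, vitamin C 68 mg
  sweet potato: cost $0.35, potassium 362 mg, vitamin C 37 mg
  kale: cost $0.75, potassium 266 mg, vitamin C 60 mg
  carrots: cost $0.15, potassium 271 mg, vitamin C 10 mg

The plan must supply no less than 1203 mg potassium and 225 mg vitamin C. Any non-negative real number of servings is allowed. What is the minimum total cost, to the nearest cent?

$2.13

This is a tiny linear program; its minimum lies at a vertex of the feasible set. List the vertices and price them.
broccoli only: max(1203/373, 225/68) = 3.309 servings → $4.14.
sweet potato only: max(1203/362, 225/37) = 6.081 servings → $2.13.
kale only: max(1203/266, 225/60) = 4.523 servings → $3.39.
carrots only: max(1203/271, 225/10) = 22.5 servings → $3.38.
broccoli + sweet potato: intersection lies outside the first quadrant.
broccoli + kale with both tight: 2.873 servings and 0.4942 servings → $3.96.
broccoli + carrots: intersection lies outside the first quadrant.
sweet potato + kale with both tight: 1.038 servings and 3.11 servings → $2.70.
sweet potato + carrots with both targets exact would need a negative amount; discard.
kale + carrots with both tight: 3.599 servings and 0.9066 servings → $2.84.
The minimum over all feasible corners is $2.13.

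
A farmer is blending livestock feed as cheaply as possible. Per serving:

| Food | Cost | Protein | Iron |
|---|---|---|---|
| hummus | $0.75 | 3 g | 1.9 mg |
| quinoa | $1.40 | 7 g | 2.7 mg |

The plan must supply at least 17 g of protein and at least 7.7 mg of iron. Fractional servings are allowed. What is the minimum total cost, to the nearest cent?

$3.63

A basic optimal solution has at most two foods positive. Try each food alone and each pair with both targets met exactly.
hummus only: max(17/3, 7.7/1.9) = 5.667 servings → $4.25.
quinoa only: max(17/7, 7.7/2.7) = 2.852 servings → $3.99.
hummus + quinoa with both tight: 1.538 servings and 1.769 servings → $3.63.
The minimum over all feasible corners is $3.63.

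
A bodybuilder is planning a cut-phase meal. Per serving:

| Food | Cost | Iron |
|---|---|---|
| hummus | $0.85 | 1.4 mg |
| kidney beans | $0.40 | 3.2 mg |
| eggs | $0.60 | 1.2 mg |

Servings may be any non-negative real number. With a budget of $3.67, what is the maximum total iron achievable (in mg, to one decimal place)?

29.4 mg

Iron per dollar: kidney beans 8, eggs 2, hummus 1.647.
With no serving limits, spend the whole cost allowance on kidney beans: $3.67 / $0.40 × 3.2 mg = 29.4 mg.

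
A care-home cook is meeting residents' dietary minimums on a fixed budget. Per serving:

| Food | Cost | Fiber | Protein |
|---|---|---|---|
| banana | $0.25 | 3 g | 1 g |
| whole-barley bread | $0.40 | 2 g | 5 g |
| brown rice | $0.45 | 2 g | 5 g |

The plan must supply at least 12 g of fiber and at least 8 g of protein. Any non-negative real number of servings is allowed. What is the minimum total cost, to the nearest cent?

Two binding constraints pin down two serving amounts, so the optimal mix uses at most two foods. The candidates are each food alone (scaled to the tighter of fiber/protein) and each pair with both constraints tight.
banana only: max(12/3, 8/1) = 8 servings → $2.00.
whole-barley bread only: max(12/2, 8/5) = 6 servings → $2.40.
brown rice only: max(12/2, 8/5) = 6 servings → $2.70.
banana + whole-barley bread with both tight: 3.385 servings and 0.9231 servings → $1.22.
banana + brown rice with both tight: 3.385 servings and 0.9231 servings → $1.26.
whole-barley bread + brown rice (both tight): parallel constraints — no distinct corner.
The minimum over all feasible corners is $1.22.

$1.22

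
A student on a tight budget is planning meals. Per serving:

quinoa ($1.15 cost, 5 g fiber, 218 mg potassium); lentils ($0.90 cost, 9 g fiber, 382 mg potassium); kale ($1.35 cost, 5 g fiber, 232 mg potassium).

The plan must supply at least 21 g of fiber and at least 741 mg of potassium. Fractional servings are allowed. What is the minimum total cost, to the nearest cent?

$2.10

The cheapest plan sits at a corner of the feasible region — with two constraints it uses at most two foods.
quinoa only: max(21/5, 741/218) = 4.2 servings → $4.83.
lentils only: max(21/9, 741/382) = 2.333 servings → $2.10.
kale only: max(21/5, 741/232) = 4.2 servings → $5.67.
quinoa + lentils with both targets exact would need a negative amount; discard.
quinoa + kale: intersection lies outside the first quadrant.
lentils + kale: the both-tight solution has a negative serving — not a feasible corner.
So the least-cost plan costs $2.10.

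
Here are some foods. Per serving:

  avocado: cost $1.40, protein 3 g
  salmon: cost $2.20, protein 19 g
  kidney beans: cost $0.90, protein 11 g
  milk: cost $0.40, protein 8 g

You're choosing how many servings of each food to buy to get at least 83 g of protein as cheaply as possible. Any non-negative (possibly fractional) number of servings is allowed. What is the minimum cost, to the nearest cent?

$4.15

Cost per g of protein: milk $0.0500, kidney beans $0.0818, salmon $0.1158, avocado $0.4667.
With no serving limits, use only milk: 83 g / 8 g = 10.38 servings × $0.40 = $4.15.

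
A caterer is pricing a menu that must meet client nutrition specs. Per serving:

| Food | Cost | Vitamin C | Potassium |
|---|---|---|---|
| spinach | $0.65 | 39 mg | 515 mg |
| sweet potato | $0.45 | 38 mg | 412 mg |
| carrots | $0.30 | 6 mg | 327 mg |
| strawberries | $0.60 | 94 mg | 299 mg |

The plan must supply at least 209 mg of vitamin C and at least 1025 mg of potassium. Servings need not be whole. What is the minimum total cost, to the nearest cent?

At the optimum either one food covers both requirements or two foods hit both targets exactly; no other combination can be cheaper.
spinach only: max(209/39, 1025/515) = 5.359 servings → $3.48.
sweet potato only: max(209/38, 1025/412) = 5.5 servings → $2.48.
carrots only: max(209/6, 1025/327) = 34.83 servings → $10.45.
strawberries only: max(209/94, 1025/299) = 3.428 servings → $2.06.
spinach + sweet potato with both targets exact would need a negative amount; discard.
spinach + carrots with both targets exact would need a negative amount; discard.
spinach + strawberries with both tight: 0.9214 servings and 1.841 servings → $1.70.
sweet potato + carrots: the both-tight solution has a negative serving — not a feasible corner.
sweet potato + strawberries with both tight: 1.237 servings and 1.723 servings → $1.59.
carrots + strawberries with both tight: 1.17 servings and 2.149 servings → $1.64.
The minimum over all feasible corners is $1.59.

$1.59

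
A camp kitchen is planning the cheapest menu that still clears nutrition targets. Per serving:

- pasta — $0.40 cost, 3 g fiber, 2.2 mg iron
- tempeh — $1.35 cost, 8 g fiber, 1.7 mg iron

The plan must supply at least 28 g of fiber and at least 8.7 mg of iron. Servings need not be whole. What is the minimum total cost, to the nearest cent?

For a min-cost LP with two ≥-constraints, a basic feasible solution has at most two positive variables.
pasta only: max(28/3, 8.7/2.2) = 9.333 servings → $3.73.
tempeh only: max(28/8, 8.7/1.7) = 5.118 servings → $6.91.
pasta + tempeh with both tight: 1.76 servings and 2.84 servings → $4.54.
So the least-cost plan costs $3.73.

$3.73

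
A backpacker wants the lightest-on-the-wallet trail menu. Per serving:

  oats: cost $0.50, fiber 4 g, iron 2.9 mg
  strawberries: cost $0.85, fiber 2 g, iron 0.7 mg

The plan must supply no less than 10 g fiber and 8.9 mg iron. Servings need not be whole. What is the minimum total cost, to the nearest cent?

An LP optimum is at a vertex; with two nutrient constraints at most two foods are used. Check each candidate.
oats only: max(10/4, 8.9/2.9) = 3.069 servings → $1.53.
strawberries only: max(10/2, 8.9/0.7) = 12.71 servings → $10.81.
oats + strawberries with both targets exact would need a negative amount; discard.
The minimum over all feasible corners is $1.53.

$1.53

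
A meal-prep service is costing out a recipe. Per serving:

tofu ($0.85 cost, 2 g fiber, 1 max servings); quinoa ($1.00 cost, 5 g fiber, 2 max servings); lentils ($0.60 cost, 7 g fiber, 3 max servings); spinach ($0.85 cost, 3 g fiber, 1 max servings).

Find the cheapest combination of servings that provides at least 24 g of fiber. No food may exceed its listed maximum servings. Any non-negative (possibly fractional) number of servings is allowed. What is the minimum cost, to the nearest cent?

$2.40

Cost per g of fiber: lentils $0.0857, quinoa $0.2000, spinach $0.2833, tofu $0.4250.
Take 3 servings of lentils: +21.0 g fiber for $1.80 (total $1.80, still need 3.0 g).
Take 0.6 servings of quinoa: +3.0 g fiber for $0.60 (total $2.40, still need 0.0 g).
Filling from the cheapest source first is optimal under one linear minimum: $2.40.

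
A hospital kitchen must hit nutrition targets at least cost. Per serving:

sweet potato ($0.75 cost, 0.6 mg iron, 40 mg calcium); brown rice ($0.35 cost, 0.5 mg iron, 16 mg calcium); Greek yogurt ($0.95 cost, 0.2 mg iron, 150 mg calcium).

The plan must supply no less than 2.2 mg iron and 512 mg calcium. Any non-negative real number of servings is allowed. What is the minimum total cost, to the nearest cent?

$4.03

Compare the cost at each extreme point of the feasible region.
sweet potato only: max(2.2/0.6, 512/40) = 12.8 servings → $9.60.
brown rice only: max(2.2/0.5, 512/16) = 32 servings → $11.20.
Greek yogurt only: max(2.2/0.2, 512/150) = 11 servings → $10.45.
sweet potato + brown rice with both targets exact would need a negative amount; discard.
sweet potato + Greek yogurt with both tight: 2.776 servings and 2.673 servings → $4.62.
brown rice + Greek yogurt with both tight: 3.17 servings and 3.075 servings → $4.03.
So the least-cost plan costs $4.03.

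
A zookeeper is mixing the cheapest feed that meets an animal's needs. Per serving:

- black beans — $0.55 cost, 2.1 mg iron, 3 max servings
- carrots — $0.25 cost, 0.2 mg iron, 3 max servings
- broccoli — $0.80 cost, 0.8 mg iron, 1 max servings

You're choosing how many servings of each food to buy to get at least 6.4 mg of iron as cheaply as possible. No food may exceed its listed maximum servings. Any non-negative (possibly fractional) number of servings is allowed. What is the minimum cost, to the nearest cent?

Cost per mg of iron: black beans $0.2619, broccoli $1.0000, carrots $1.2500.
Take 3 servings of black beans: +6.3 mg iron for $1.65 (total $1.65, still need 0.1 mg).
Take 0.125 servings of broccoli: +0.1 mg iron for $0.10 (total $1.75, still need 0.0 mg).
Greedy by cheapest-per-mg is optimal for a single linear constraint, so the minimum cost is $1.75.

$1.75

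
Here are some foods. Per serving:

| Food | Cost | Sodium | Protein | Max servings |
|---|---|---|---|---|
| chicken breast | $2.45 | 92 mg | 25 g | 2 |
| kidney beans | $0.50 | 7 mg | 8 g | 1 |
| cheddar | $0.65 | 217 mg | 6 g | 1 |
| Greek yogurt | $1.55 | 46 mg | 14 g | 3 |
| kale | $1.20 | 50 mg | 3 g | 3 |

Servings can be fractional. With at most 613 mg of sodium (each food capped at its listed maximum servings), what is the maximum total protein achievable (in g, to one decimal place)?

Protein per mg sodium: kidney beans 1.143, Greek yogurt 0.3043, chicken breast 0.2717, kale 0.06, cheddar 0.02765.
Take 1 serving of kidney beans: uses 7 mg sodium, +8.0 g protein (running total 8.0 g).
Take 3 servings of Greek yogurt: uses 138 mg sodium, +42.0 g protein (running total 50.0 g).
Take 2 servings of chicken breast: uses 184 mg sodium, +50.0 g protein (running total 100.0 g).
Take 3 servings of kale: uses 150 mg sodium, +9.0 g protein (running total 109.0 g).
Take 0.6175 servings of cheddar: uses 134 mg sodium, +3.7 g protein (running total 112.7 g).
Greedy by best ratio exhausts the sodium allowance optimally: 112.7 g.

112.7 g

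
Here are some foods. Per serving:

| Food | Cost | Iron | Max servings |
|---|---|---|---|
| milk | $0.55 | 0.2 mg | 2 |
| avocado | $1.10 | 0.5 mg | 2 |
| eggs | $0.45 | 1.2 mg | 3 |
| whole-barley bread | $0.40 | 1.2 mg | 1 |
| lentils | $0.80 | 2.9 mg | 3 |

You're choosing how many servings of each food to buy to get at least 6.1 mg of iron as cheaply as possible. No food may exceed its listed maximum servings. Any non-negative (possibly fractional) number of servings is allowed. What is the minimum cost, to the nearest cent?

$1.68

Cost per mg of iron: lentils $0.2759, whole-barley bread $0.3333, eggs $0.3750, avocado $2.2000, milk $2.7500.
Take 2.103 servings of lentils: +6.1 mg iron for $1.68 (total $1.68, still need 0.0 mg).
Greedy by cheapest-per-mg is optimal for a single linear constraint, so the minimum cost is $1.68.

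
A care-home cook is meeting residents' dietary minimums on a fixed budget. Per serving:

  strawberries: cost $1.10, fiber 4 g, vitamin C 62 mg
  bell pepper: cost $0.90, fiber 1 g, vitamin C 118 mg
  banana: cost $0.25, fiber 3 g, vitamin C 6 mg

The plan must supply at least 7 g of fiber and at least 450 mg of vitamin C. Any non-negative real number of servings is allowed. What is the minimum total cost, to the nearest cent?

A basic optimal solution has at most two foods positive. Try each food alone and each pair with both targets met exactly.
strawberries only: max(7/4, 450/62) = 7.258 servings → $7.98.
bell pepper only: max(7/1, 450/118) = 7 servings → $6.30.
banana only: max(7/3, 450/6) = 75 servings → $18.75.
strawberries + bell pepper with both tight: 0.9171 servings and 3.332 servings → $4.01.
strawberries + banana: the both-tight solution has a negative serving — not a feasible corner.
bell pepper + banana with both tight: 3.759 servings and 1.08 servings → $3.65.
Cheapest feasible corner: $3.65.

$3.65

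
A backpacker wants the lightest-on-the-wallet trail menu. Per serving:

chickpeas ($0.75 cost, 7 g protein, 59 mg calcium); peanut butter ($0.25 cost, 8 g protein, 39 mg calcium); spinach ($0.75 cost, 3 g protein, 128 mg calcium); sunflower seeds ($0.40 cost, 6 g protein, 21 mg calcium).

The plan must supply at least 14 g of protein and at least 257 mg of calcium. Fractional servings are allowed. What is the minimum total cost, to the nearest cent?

$1.53

This is a tiny linear program; its minimum lies at a vertex of the feasible set. List the vertices and price them.
chickpeas only: max(14/7, 257/59) = 4.356 servings → $3.27.
peanut butter only: max(14/8, 257/39) = 6.59 servings → $1.65.
spinach only: max(14/3, 257/128) = 4.667 servings → $3.50.
sunflower seeds only: max(14/6, 257/21) = 12.24 servings → $4.90.
chickpeas + peanut butter: intersection lies outside the first quadrant.
chickpeas + spinach with both tight: 1.42 servings and 1.353 servings → $2.08.
chickpeas + sunflower seeds with both targets exact would need a negative amount; discard.
peanut butter + spinach with both tight: 1.126 servings and 1.665 servings → $1.53.
peanut butter + sunflower seeds with both targets exact would need a negative amount; discard.
spinach + sunflower seeds with both tight: 1.77 servings and 1.448 servings → $1.91.
The minimum over all feasible corners is $1.53.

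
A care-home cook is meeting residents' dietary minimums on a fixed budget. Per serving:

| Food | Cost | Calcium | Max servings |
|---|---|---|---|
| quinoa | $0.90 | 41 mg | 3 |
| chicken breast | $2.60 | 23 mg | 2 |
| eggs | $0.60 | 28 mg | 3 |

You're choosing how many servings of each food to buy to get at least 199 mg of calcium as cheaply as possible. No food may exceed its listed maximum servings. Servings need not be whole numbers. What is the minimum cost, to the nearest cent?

$4.32

Cost per mg of calcium: eggs $0.0214, quinoa $0.0220, chicken breast $0.1130.
Take 3 servings of eggs: +84.0 mg calcium for $1.80 (total $1.80, still need 115.0 mg).
Take 2.805 servings of quinoa: +115.0 mg calcium for $2.52 (total $4.32, still need 0.0 mg).
Greedy by cheapest-per-mg is optimal for a single linear constraint, so the minimum cost is $4.32.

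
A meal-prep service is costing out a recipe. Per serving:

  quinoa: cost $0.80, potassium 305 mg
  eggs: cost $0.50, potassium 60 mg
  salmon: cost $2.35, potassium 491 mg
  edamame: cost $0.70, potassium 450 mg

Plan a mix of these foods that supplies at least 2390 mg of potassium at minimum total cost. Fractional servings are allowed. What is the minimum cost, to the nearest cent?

$3.72

Cost per mg of potassium: edamame $0.0016, quinoa $0.0026, salmon $0.0048, eggs $0.0083.
With no serving limits, use only edamame: 2390 mg / 450 mg = 5.311 servings × $0.70 = $3.72.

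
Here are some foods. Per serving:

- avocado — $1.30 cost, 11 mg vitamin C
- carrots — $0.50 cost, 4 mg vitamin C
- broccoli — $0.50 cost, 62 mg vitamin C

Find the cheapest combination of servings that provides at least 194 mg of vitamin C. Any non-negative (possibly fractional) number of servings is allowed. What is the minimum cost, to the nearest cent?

Cost per mg of vitamin C: broccoli $0.0081, avocado $0.1182, carrots $0.1250.
With no serving limits, use only broccoli: 194 mg / 62 mg = 3.129 servings × $0.50 = $1.56.

$1.56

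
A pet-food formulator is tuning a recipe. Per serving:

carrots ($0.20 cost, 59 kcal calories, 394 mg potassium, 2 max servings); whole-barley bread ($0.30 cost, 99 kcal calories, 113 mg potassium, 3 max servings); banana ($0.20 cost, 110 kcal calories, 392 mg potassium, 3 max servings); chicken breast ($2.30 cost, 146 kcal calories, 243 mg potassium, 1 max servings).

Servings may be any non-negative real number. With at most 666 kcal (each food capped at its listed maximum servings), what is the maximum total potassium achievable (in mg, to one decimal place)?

Potassium per kcal: carrots 6.678, banana 3.564, chicken breast 1.664, whole-barley bread 1.141.
Take 2 servings of carrots: uses 118 kcal, +788.0 mg potassium (running total 788.0 mg).
Take 3 servings of banana: uses 330 kcal, +1176.0 mg potassium (running total 1964.0 mg).
Take 1 serving of chicken breast: uses 146 kcal, +243.0 mg potassium (running total 2207.0 mg).
Take 0.7273 servings of whole-barley bread: uses 72 kcal, +82.2 mg potassium (running total 2289.2 mg).
Filling greedily by potassium-per-kcal is optimal for one linear limit, giving 2289.2 mg.

2289.2 mg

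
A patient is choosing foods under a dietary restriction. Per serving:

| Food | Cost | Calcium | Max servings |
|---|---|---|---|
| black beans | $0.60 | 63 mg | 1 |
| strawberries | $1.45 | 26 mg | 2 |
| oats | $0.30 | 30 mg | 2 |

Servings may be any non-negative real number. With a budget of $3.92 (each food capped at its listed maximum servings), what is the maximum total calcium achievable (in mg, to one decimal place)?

Calcium per dollar: black beans 105, oats 100, strawberries 17.93.
Take 1 serving of black beans: spends $0.60, +63.0 mg calcium (running total 63.0 mg).
Take 2 servings of oats: spends $0.60, +60.0 mg calcium (running total 123.0 mg).
Take 1.876 servings of strawberries: spends $2.72, +48.8 mg calcium (running total 171.8 mg).
Filling greedily by calcium-per-dollar is optimal for one linear limit, giving 171.8 mg.

171.8 mg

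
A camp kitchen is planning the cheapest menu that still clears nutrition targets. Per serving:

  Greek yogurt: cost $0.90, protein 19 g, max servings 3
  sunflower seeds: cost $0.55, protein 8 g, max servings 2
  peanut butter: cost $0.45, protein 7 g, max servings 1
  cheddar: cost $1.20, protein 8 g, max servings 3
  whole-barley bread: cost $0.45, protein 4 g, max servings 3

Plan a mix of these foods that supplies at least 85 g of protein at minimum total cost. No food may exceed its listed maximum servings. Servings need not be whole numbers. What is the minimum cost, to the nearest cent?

Cost per g of protein: Greek yogurt $0.0474, peanut butter $0.0643, sunflower seeds $0.0688, whole-barley bread $0.1125, cheddar $0.1500.
Take 3 servings of Greek yogurt: +57.0 g protein for $2.70 (total $2.70, still need 28.0 g).
Take 1 serving of peanut butter: +7.0 g protein for $0.45 (total $3.15, still need 21.0 g).
Take 2 servings of sunflower seeds: +16.0 g protein for $1.10 (total $4.25, still need 5.0 g).
Take 1.25 servings of whole-barley bread: +5.0 g protein for $0.56 (total $4.81, still need 0.0 g).
Greedy by cheapest-per-g is optimal for a single linear constraint, so the minimum cost is $4.81.

$4.81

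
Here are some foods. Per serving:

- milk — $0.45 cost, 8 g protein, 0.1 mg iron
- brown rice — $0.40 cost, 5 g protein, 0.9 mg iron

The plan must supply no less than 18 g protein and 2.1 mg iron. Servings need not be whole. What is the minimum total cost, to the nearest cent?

A basic optimal solution has at most two foods positive. Try each food alone and each pair with both targets met exactly.
milk only: max(18/8, 2.1/0.1) = 21 servings → $9.45.
brown rice only: max(18/5, 2.1/0.9) = 3.6 servings → $1.44.
milk + brown rice with both tight: 0.8507 servings and 2.239 servings → $1.28.
Cheapest feasible corner: $1.28.

$1.28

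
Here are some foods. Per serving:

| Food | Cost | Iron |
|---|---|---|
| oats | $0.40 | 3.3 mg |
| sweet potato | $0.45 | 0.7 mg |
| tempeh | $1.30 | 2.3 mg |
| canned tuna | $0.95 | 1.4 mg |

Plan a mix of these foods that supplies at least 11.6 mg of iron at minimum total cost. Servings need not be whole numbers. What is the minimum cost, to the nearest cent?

Cost per mg of iron: oats $0.1212, tempeh $0.5652, sweet potato $0.6429, canned tuna $0.6786.
With no serving limits, use only oats: 11.6 mg / 3.3 mg = 3.515 servings × $0.40 = $1.41.

$1.41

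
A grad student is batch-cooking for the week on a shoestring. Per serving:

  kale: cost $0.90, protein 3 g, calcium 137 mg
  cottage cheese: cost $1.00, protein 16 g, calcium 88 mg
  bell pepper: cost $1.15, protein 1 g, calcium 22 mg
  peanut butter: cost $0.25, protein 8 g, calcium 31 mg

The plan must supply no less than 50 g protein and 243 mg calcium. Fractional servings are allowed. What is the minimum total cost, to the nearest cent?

Minimising a linear cost over {protein ≥ 50, calcium ≥ 243, servings ≥ 0} — the optimum is at a vertex, using one or two foods.
kale only: max(50/3, 243/137) = 16.67 servings → $15.00.
cottage cheese only: max(50/16, 243/88) = 3.125 servings → $3.12.
bell pepper only: max(50/1, 243/22) = 50 servings → $57.50.
peanut butter only: max(50/8, 243/31) = 7.839 servings → $1.96.
kale + cottage cheese: the both-tight solution has a negative serving — not a feasible corner.
kale + bell pepper: the both-tight solution has a negative serving — not a feasible corner.
kale + peanut butter with both tight: 0.3928 servings and 6.103 servings → $1.88.
cottage cheese + bell pepper: intersection lies outside the first quadrant.
cottage cheese + peanut butter with both tight: 1.894 servings and 2.462 servings → $2.51.
bell pepper + peanut butter with both tight: 2.717 servings and 5.91 servings → $4.60.
The minimum over all feasible corners is $1.88.

$1.88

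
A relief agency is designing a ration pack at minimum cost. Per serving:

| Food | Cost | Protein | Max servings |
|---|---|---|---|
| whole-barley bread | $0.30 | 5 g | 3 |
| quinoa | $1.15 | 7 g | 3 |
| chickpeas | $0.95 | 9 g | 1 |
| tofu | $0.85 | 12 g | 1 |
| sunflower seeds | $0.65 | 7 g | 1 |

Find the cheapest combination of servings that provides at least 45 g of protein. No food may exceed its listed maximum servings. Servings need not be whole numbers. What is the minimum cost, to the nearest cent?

$3.68

Cost per g of protein: whole-barley bread $0.0600, tofu $0.0708, sunflower seeds $0.0929, chickpeas $0.1056, quinoa $0.1643.
Take 3 servings of whole-barley bread: +15.0 g protein for $0.90 (total $0.90, still need 30.0 g).
Take 1 serving of tofu: +12.0 g protein for $0.85 (total $1.75, still need 18.0 g).
Take 1 serving of sunflower seeds: +7.0 g protein for $0.65 (total $2.40, still need 11.0 g).
Take 1 serving of chickpeas: +9.0 g protein for $0.95 (total $3.35, still need 2.0 g).
Take 0.2857 servings of quinoa: +2.0 g protein for $0.33 (total $3.68, still need 0.0 g).
Greedy by cheapest-per-g is optimal for a single linear constraint, so the minimum cost is $3.68.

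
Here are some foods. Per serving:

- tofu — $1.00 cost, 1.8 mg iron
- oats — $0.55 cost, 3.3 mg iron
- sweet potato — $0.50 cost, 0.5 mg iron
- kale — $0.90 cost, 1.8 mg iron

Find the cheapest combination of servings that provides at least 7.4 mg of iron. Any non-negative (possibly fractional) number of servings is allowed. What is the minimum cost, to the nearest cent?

Cost per mg of iron: oats $0.1667, kale $0.5000, tofu $0.5556, sweet potato $1.0000.
With no serving limits, use only oats: 7.4 mg / 3.3 mg = 2.242 servings × $0.55 = $1.23.

$1.23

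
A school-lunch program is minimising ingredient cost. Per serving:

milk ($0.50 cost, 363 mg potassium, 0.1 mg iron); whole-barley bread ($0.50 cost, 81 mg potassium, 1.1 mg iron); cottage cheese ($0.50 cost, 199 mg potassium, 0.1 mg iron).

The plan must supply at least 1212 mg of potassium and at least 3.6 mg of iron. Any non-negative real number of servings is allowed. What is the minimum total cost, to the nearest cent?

$2.85

A basic optimal solution has at most two foods positive. Try each food alone and each pair with both targets met exactly.
milk only: max(1212/363, 3.6/0.1) = 36 servings → $18.00.
whole-barley bread only: max(1212/81, 3.6/1.1) = 14.96 servings → $7.48.
cottage cheese only: max(1212/199, 3.6/0.1) = 36 servings → $18.00.
milk + whole-barley bread with both tight: 2.663 servings and 3.031 servings → $2.85.
milk + cottage cheese: the both-tight solution has a negative serving — not a feasible corner.
whole-barley bread + cottage cheese with both tight: 2.824 servings and 4.941 servings → $3.88.
Cheapest feasible corner: $2.85.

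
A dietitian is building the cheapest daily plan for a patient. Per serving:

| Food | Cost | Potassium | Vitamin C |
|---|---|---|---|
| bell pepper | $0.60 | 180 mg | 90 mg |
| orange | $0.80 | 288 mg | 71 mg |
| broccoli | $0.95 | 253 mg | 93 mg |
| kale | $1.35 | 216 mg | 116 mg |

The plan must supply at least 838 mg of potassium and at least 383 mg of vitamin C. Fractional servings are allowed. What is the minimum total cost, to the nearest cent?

$2.71

An LP optimum is at a vertex; with two nutrient constraints at most two foods are used. Check each candidate.
bell pepper only: max(838/180, 383/90) = 4.656 servings → $2.79.
orange only: max(838/288, 383/71) = 5.394 servings → $4.32.
broccoli only: max(838/253, 383/93) = 4.118 servings → $3.91.
kale only: max(838/216, 383/116) = 3.88 servings → $5.24.
bell pepper + orange with both tight: 3.867 servings and 0.4932 servings → $2.71.
bell pepper + broccoli with both tight: 3.145 servings and 1.075 servings → $2.91.
bell pepper + kale: intersection lies outside the first quadrant.
orange + broccoli with both targets exact would need a negative amount; discard.
orange + kale with both tight: 0.8012 servings and 2.811 servings → $4.44.
broccoli + kale with both tight: 1.564 servings and 2.048 servings → $4.25.
The minimum over all feasible corners is $2.71.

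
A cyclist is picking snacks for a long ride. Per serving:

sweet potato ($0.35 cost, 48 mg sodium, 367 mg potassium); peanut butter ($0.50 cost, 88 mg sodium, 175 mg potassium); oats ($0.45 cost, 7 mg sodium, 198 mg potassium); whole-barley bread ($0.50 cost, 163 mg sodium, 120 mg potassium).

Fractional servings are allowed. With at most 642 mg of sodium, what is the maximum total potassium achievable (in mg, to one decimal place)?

Potassium per mg sodium: oats 28.29, sweet potato 7.646, peanut butter 1.989, whole-barley bread 0.7362.
With no serving limits, spend the whole sodium allowance on oats: 642 mg / 7 mg × 198 mg = 18159.4 mg.

18159.4 mg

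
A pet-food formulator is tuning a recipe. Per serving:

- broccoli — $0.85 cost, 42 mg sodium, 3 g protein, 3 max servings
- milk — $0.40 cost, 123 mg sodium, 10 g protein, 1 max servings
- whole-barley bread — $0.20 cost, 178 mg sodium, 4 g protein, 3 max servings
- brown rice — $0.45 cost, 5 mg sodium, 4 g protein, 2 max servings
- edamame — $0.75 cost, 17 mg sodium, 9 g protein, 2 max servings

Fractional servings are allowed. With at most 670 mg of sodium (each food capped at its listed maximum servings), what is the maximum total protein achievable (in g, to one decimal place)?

53.5 g

Protein per mg sodium: brown rice 0.8, edamame 0.5294, milk 0.0813, broccoli 0.07143, whole-barley bread 0.02247.
Take 2 servings of brown rice: uses 10 mg sodium, +8.0 g protein (running total 8.0 g).
Take 2 servings of edamame: uses 34 mg sodium, +18.0 g protein (running total 26.0 g).
Take 1 serving of milk: uses 123 mg sodium, +10.0 g protein (running total 36.0 g).
Take 3 servings of broccoli: uses 126 mg sodium, +9.0 g protein (running total 45.0 g).
Take 2.118 servings of whole-barley bread: uses 377 mg sodium, +8.5 g protein (running total 53.5 g).
Greedy by best ratio exhausts the sodium allowance optimally: 53.5 g.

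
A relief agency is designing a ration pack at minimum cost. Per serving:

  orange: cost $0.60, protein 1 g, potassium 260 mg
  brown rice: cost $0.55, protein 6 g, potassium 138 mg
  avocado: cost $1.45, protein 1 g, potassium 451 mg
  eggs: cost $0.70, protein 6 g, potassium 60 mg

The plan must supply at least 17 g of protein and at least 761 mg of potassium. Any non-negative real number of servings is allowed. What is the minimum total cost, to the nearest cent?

$2.35

Compare the cost at each extreme point of the feasible region.
orange only: max(17/1, 761/260) = 17 servings → $10.20.
brown rice only: max(17/6, 761/138) = 5.514 servings → $3.03.
avocado only: max(17/1, 761/451) = 17 servings → $24.65.
eggs only: max(17/6, 761/60) = 12.68 servings → $8.88.
orange + brown rice with both tight: 1.561 servings and 2.573 servings → $2.35.
orange + avocado: intersection lies outside the first quadrant.
orange + eggs with both tight: 2.364 servings and 2.439 servings → $3.13.
brown rice + avocado with both tight: 2.689 servings and 0.8645 servings → $2.73.
brown rice + eggs: the both-tight solution has a negative serving — not a feasible corner.
avocado + eggs with both tight: 1.34 servings and 2.61 servings → $3.77.
The minimum over all feasible corners is $2.35.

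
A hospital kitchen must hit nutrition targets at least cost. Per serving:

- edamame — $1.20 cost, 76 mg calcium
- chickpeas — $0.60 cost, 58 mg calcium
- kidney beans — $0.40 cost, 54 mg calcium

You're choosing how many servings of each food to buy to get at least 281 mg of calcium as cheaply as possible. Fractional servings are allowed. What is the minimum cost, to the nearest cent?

$2.08

Cost per mg of calcium: kidney beans $0.0074, chickpeas $0.0103, edamame $0.0158.
With no serving limits, use only kidney beans: 281 mg / 54 mg = 5.204 servings × $0.40 = $2.08.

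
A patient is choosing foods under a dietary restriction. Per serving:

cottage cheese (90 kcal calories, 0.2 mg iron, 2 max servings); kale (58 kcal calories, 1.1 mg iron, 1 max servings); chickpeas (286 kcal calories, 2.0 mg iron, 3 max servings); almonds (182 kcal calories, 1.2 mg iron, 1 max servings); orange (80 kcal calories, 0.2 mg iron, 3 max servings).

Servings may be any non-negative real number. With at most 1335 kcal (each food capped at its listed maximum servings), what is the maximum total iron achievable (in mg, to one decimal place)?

8.9 mg

Iron per kcal: kale 0.01897, chickpeas 0.006993, almonds 0.006593, orange 0.0025, cottage cheese 0.002222.
Take 1 serving of kale: uses 58 kcal, +1.1 mg iron (running total 1.1 mg).
Take 3 servings of chickpeas: uses 858 kcal, +6.0 mg iron (running total 7.1 mg).
Take 1 serving of almonds: uses 182 kcal, +1.2 mg iron (running total 8.3 mg).
Take 2.962 servings of orange: uses 237 kcal, +0.6 mg iron (running total 8.9 mg).
Filling greedily by iron-per-kcal is optimal for one linear limit, giving 8.9 mg.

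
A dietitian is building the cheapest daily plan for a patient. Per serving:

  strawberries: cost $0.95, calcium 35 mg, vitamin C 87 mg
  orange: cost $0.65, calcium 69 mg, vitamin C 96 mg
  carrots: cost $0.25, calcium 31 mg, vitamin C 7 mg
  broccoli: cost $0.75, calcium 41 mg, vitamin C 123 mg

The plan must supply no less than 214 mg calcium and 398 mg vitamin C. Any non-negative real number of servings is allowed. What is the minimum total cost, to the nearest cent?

Check every corner: each single food scaled to meet both minima, and each pair solved so both constraints bind.
strawberries only: max(214/35, 398/87) = 6.114 servings → $5.81.
orange only: max(214/69, 398/96) = 4.146 servings → $2.69.
carrots only: max(214/31, 398/7) = 56.86 servings → $14.21.
broccoli only: max(214/41, 398/123) = 5.22 servings → $3.91.
strawberries + orange with both tight: 2.617 servings and 1.774 servings → $3.64.
strawberries + carrots with both tight: 4.421 servings and 1.912 servings → $4.68.
strawberries + broccoli with both targets exact would need a negative amount; discard.
orange + carrots with both targets exact would need a negative amount; discard.
orange + broccoli with both tight: 2.198 servings and 1.52 servings → $2.57.
carrots + broccoli with both tight: 2.837 servings and 3.074 servings → $3.02.
Cheapest feasible corner: $2.57.

$2.57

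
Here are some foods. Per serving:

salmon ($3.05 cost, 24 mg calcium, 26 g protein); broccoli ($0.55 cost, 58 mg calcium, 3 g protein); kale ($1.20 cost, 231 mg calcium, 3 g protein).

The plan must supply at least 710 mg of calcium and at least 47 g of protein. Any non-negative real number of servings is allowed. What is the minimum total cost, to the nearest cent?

This is a tiny linear program; its minimum lies at a vertex of the feasible set. List the vertices and price them.
salmon only: max(710/24, 47/26) = 29.58 servings → $90.23.
broccoli only: max(710/58, 47/3) = 15.67 servings → $8.62.
kale only: max(710/231, 47/3) = 15.67 servings → $18.80.
salmon + broccoli with both tight: 0.415 servings and 12.07 servings → $7.90.
salmon + kale with both tight: 1.471 servings and 2.921 servings → $7.99.
broccoli + kale: intersection lies outside the first quadrant.
The minimum over all feasible corners is $7.90.

$7.90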